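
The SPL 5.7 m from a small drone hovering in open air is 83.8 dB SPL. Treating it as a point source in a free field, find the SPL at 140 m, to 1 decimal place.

Inverse-square spreading gives ΔL = −20·log₁₀(d₂/d₁).
ΔL = −20·log₁₀(140/5.7) = -27.81 dB, so L₂ = 83.8 + (-27.81) = 56.0 dB SPL.

56.0 dB SPL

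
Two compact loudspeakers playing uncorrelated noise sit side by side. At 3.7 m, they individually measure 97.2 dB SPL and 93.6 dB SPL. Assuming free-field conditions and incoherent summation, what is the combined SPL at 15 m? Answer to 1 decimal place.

Combined at 3.7 m: 10·log₁₀(10^(97.2/10)+10^(93.6/10)) = 98.77 dB SPL.
Then apply −20·log₁₀(15/3.7) = -12.16 dB → 86.6 dB SPL.

86.6 dB SPL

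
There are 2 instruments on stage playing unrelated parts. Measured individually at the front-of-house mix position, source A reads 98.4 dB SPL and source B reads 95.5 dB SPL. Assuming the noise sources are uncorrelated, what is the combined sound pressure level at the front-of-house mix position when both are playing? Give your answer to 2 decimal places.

100.20 dB SPL

Add the sources as powers (linear), then convert back to dB:
L_total = 10·log₁₀(10^(98.4/10) + 10^(95.5/10)) = 10·log₁₀(10466000000) = 100.20 dB SPL.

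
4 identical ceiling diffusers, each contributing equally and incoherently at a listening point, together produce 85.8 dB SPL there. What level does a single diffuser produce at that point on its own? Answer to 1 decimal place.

79.8 dB SPL

4 equal incoherent sources add 10·log₁₀(4) = 6.02 dB over one source.
L_one = 85.8 − 6.02 = 79.8 dB SPL.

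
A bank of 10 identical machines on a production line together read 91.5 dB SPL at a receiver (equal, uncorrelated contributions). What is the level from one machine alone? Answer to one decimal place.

81.5 dB SPL

10 equal incoherent sources add 10·log₁₀(10) = 10.00 dB over one source.
L_one = 91.5 − 10.00 = 81.5 dB SPL.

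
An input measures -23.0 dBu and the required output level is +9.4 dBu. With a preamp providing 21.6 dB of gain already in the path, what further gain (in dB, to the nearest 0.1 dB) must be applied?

10.8 dB

The required make-up gain is the shortfall in the dB sum.
G = +9.4 − (-23.0) − 21.6 = 10.8 dB.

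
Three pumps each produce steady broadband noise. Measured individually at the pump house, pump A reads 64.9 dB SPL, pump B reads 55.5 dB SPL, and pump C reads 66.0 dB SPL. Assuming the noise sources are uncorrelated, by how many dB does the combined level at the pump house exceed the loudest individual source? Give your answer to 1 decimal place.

2.7 dB

Incoherent sources sum as intensities:
L_total = 10·log₁₀(10^(64.9/10) + 10^(55.5/10) + 10^(66.0/10)) = 68.71 dB SPL.
Excess over the loudest (66.0 dB): 68.71 − 66.0 = 2.7 dB.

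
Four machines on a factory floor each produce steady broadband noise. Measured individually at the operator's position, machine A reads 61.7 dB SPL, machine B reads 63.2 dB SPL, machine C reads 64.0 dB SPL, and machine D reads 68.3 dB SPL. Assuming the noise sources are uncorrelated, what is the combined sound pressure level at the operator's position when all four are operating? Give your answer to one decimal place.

Uncorrelated sources add in intensity (power), not in dB.
L_total = 10·log₁₀(10^(61.7/10) + 10^(63.2/10) + 10^(64.0/10) + 10^(68.3/10)) = 10·log₁₀(12840000) = 71.1 dB SPL.

71.1 dB SPL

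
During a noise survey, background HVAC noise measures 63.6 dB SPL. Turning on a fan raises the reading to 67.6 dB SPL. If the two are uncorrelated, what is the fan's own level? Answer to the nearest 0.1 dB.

65.4 dB SPL

Remove the background by subtracting linear intensities:
L_src = 10·log₁₀(10^(67.6/10) − 10^(63.6/10)) = 10·log₁₀(3464000) = 65.4 dB SPL.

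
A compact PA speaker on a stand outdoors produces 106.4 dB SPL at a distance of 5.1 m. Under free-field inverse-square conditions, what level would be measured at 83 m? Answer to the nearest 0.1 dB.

82.2 dB SPL

For a point source in a free field, ΔL = −20·log₁₀(d₂/d₁).
ΔL = −20·log₁₀(83/5.1) = -24.23 dB, so L₂ = 106.4 + (-24.23) = 82.2 dB SPL.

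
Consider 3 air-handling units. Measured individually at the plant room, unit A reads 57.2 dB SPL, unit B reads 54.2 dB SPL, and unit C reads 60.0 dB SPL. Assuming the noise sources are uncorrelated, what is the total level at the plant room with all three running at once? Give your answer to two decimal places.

62.52 dB SPL

Add the sources as powers (linear), then convert back to dB:
L_total = 10·log₁₀(10^(57.2/10) + 10^(54.2/10) + 10^(60.0/10)) = 10·log₁₀(1788000) = 62.52 dB SPL.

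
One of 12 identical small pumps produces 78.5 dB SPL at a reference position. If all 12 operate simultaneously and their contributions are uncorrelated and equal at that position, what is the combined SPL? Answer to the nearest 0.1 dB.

12 equal incoherent sources raise the level by 10·log₁₀(12) = 10.79 dB.
L_total = 78.5 + 10.79 = 89.3 dB SPL.

89.3 dB SPL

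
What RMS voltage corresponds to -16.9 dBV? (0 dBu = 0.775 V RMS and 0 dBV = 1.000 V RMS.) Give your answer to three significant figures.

V = 1.000 V × 10^(-16.9/20).
= 1.000 × 0.1429 = 0.143 V.

0.143 V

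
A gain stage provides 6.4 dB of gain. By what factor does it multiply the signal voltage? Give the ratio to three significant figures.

2.09

Voltage ratio = 10^(dB/20).
10^(6.4/20) = 10^(0.3200) = 2.09.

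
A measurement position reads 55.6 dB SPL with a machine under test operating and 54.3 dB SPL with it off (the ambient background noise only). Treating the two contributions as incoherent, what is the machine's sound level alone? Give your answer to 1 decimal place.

49.7 dB SPL

Remove the background by subtracting linear intensities:
L_src = 10·log₁₀(10^(55.6/10) − 10^(54.3/10)) = 10·log₁₀(93920) = 49.7 dB SPL.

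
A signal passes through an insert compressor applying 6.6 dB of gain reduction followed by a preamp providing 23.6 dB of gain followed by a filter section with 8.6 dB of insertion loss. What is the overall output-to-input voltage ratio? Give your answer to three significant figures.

Net gain = (−6.6) + 23.6 + (−8.6) = 8.4 dB.
Voltage ratio = 10^(8.4/20) = 2.63.

2.63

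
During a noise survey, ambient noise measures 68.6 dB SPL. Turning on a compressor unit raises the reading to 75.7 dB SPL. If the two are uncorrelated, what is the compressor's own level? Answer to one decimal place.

Subtract intensities: L_src = 10·log₁₀(10^(L_total/10) − 10^(L_bg/10)).
L_src = 10·log₁₀(10^(75.7/10) − 10^(68.6/10)) = 10·log₁₀(29910000) = 74.8 dB SPL.

74.8 dB SPL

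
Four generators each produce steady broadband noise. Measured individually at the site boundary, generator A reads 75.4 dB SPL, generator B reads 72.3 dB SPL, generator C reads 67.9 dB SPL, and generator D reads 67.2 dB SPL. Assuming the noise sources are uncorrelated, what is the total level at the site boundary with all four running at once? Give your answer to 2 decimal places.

78.00 dB SPL

Incoherent sources sum as intensities:
L_total = 10·log₁₀(10^(75.4/10) + 10^(72.3/10) + 10^(67.9/10) + 10^(67.2/10)) = 10·log₁₀(63070000) = 78.00 dB SPL.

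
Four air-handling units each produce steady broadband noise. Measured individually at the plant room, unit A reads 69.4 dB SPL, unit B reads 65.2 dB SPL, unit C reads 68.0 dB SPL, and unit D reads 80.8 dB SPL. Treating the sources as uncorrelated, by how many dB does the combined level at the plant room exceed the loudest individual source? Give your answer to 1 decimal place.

Incoherent sources sum as intensities:
L_total = 10·log₁₀(10^(69.4/10) + 10^(65.2/10) + 10^(68.0/10) + 10^(80.8/10)) = 81.42 dB SPL.
Excess over the loudest (80.8 dB): 81.42 − 80.8 = 0.6 dB.

0.6 dB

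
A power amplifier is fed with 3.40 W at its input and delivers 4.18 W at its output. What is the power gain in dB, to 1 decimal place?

Power is a power quantity, so gain = 10·log₁₀(P_out/P_in).
10·log₁₀(4.18/3.40) = 10·log₁₀(1.229) = 0.9 dB.

0.9 dB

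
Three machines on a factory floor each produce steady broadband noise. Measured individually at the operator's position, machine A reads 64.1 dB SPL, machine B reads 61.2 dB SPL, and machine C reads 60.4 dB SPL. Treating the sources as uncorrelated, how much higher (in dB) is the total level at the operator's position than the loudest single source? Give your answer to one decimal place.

Incoherent sources sum as intensities:
L_total = 10·log₁₀(10^(64.1/10) + 10^(61.2/10) + 10^(60.4/10)) = 66.98 dB SPL.
Excess over the loudest (64.1 dB): 66.98 − 64.1 = 2.9 dB.

2.9 dB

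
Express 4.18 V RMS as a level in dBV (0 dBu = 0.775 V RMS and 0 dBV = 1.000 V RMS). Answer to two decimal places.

dBV = 20·log₁₀(V / 1.000 V).
20·log₁₀(4.18/1.000) = +12.42 dBV.

+12.42 dBV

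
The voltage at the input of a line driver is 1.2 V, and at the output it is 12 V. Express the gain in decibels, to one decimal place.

Voltage is an amplitude quantity, so gain = 20·log₁₀(V_out/V_in).
20·log₁₀(12/1.2) = 20·log₁₀(10.00) = 20.0 dB.

20.0 dB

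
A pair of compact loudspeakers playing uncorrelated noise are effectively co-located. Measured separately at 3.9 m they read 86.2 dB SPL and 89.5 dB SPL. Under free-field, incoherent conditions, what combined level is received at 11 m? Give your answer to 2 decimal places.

82.16 dB SPL

Combined at 3.9 m: 10·log₁₀(10^(86.2/10)+10^(89.5/10)) = 91.166 dB SPL.
Then apply −20·log₁₀(11/3.9) = -9.007 dB → 82.16 dB SPL.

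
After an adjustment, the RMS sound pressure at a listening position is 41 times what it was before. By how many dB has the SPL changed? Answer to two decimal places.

32.26 dB

SPL change from a pressure ratio uses the 20·log₁₀ form:
20·log₁₀(41) = 32.26 dB.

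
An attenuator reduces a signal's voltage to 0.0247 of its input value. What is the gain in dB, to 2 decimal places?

For a voltage ratio, dB = 20·log₁₀(V₂/V₁).
20·log₁₀(0.0247) = -32.15 dB.

-32.15 dB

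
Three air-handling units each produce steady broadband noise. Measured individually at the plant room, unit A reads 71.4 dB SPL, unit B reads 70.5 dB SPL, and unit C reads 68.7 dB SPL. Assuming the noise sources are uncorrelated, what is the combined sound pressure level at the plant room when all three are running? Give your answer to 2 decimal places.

75.11 dB SPL

Incoherent sources sum as intensities:
L_total = 10·log₁₀(10^(71.4/10) + 10^(70.5/10) + 10^(68.7/10)) = 10·log₁₀(32440000) = 75.11 dB SPL.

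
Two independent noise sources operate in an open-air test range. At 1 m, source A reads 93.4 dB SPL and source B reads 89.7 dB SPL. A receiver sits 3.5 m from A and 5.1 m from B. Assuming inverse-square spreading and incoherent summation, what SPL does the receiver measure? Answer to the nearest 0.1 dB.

83.3 dB SPL

At the listener: L_A = 93.4 − 20·log₁₀(3.5) = 82.52 dB; L_B = 89.7 − 20·log₁₀(5.1) = 75.55 dB.
Combined: 10·log₁₀(10^(82.52/10)+10^(75.55/10)) = 83.3 dB SPL.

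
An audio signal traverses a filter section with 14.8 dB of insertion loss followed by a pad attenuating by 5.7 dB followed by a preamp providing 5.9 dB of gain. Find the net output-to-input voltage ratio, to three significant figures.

Net gain = (−14.8) + (−5.7) + 5.9 = -14.6 dB.
Voltage ratio = 10^(-14.6/20) = 0.186.

0.186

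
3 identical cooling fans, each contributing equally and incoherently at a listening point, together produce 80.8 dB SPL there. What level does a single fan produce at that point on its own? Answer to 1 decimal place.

3 equal incoherent sources add 10·log₁₀(3) = 4.77 dB over one source.
L_one = 80.8 − 4.77 = 76.0 dB SPL.

76.0 dB SPL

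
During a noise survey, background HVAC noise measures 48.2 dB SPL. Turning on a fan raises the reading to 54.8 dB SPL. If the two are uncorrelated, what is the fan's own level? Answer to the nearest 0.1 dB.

53.7 dB SPL

Remove the background by subtracting linear intensities:
L_src = 10·log₁₀(10^(54.8/10) − 10^(48.2/10)) = 10·log₁₀(235900) = 53.7 dB SPL.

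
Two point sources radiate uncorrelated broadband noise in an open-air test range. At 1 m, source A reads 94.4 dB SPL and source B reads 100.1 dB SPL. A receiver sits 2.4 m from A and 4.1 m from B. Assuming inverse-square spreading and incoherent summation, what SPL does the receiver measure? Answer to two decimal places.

At the listener: L_A = 94.4 − 20·log₁₀(2.4) = 86.796 dB; L_B = 100.1 − 20·log₁₀(4.1) = 87.844 dB.
Combined: 10·log₁₀(10^(86.796/10)+10^(87.844/10)) = 90.36 dB SPL.

90.36 dB SPL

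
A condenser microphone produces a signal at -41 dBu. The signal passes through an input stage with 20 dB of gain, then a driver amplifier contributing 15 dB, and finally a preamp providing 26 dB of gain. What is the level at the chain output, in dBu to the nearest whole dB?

+20 dBu

Cascaded gains and losses add directly in dB.
-41 + 20 + 15 + 26 = +20 dBu.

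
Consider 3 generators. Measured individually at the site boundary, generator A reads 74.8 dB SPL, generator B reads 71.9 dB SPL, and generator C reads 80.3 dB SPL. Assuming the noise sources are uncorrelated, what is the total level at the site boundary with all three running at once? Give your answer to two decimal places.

Incoherent sources sum as intensities:
L_total = 10·log₁₀(10^(74.8/10) + 10^(71.9/10) + 10^(80.3/10)) = 10·log₁₀(152800000) = 81.84 dB SPL.

81.84 dB SPL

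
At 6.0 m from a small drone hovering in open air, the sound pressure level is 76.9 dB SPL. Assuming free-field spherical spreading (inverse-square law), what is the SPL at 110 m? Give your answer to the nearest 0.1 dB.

51.6 dB SPL

For a point source in a free field, ΔL = −20·log₁₀(d₂/d₁).
ΔL = −20·log₁₀(110/6.0) = -25.26 dB, so L₂ = 76.9 + (-25.26) = 51.6 dB SPL.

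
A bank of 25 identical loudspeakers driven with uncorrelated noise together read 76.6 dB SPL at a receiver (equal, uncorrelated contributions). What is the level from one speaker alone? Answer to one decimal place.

25 equal incoherent sources add 10·log₁₀(25) = 13.98 dB over one source.
L_one = 76.6 − 13.98 = 62.6 dB SPL.

62.6 dB SPL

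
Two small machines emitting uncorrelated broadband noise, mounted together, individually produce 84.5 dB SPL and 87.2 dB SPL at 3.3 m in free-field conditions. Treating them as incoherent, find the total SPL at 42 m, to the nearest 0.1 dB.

67.0 dB SPL

Combined at 3.3 m: 10·log₁₀(10^(84.5/10)+10^(87.2/10)) = 89.07 dB SPL.
Then apply −20·log₁₀(42/3.3) = -22.09 dB → 67.0 dB SPL.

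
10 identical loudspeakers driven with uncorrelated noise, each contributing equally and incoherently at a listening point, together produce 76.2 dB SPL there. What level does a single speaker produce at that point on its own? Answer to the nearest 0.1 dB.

66.2 dB SPL

10 equal incoherent sources add 10·log₁₀(10) = 10.00 dB over one source.
L_one = 76.2 − 10.00 = 66.2 dB SPL.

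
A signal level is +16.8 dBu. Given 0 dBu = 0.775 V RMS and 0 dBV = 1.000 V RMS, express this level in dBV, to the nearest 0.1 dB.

+14.6 dBV

The offset between the scales is 20·log₁₀(0.775/1.000) = −2.214 dB.
So dBV = +16.8 − 2.214 = +14.6 dBV.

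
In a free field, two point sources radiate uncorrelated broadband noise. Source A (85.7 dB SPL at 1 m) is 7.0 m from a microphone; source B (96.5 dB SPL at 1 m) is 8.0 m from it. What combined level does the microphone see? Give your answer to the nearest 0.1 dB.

At the listener: L_A = 85.7 − 20·log₁₀(7.0) = 68.80 dB; L_B = 96.5 − 20·log₁₀(8.0) = 78.44 dB.
Combined: 10·log₁₀(10^(68.80/10)+10^(78.44/10)) = 78.9 dB SPL.

78.9 dB SPL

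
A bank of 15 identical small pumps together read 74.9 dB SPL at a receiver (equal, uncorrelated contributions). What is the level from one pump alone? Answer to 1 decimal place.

63.1 dB SPL

15 equal incoherent sources add 10·log₁₀(15) = 11.76 dB over one source.
L_one = 74.9 − 11.76 = 63.1 dB SPL.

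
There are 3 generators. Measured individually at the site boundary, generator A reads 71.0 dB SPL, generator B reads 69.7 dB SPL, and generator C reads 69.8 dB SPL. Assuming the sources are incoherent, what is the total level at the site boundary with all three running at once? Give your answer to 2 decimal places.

74.98 dB SPL

Add the sources as powers (linear), then convert back to dB:
L_total = 10·log₁₀(10^(71.0/10) + 10^(69.7/10) + 10^(69.8/10)) = 10·log₁₀(31470000) = 74.98 dB SPL.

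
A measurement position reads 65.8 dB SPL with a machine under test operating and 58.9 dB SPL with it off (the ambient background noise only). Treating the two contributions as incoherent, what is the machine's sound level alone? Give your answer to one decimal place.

64.8 dB SPL

Remove the background by subtracting linear intensities:
L_src = 10·log₁₀(10^(65.8/10) − 10^(58.9/10)) = 10·log₁₀(3026000) = 64.8 dB SPL.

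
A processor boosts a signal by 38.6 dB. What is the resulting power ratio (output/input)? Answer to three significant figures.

Power ratio = 10^(dB/10).
10^(38.6/10) = 10^(3.860) = 7240.

7240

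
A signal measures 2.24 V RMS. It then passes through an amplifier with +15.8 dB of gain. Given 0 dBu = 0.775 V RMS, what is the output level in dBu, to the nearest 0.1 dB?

+25.0 dBu

Input level: 20·log₁₀(2.24/0.775) = 9.22 dBu.
Output: 9.22 + 15.8 = +25.0 dBu.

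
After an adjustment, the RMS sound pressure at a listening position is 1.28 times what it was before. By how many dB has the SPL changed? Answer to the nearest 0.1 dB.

SPL change from a pressure ratio uses the 20·log₁₀ form:
20·log₁₀(1.28) = 2.1 dB.

2.1 dB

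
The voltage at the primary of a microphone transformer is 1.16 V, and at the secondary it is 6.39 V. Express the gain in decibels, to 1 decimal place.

Voltage ratio → dB uses the 20·log₁₀ form:
20·log₁₀(6.39/1.16) = 20·log₁₀(5.509) = 14.8 dB.

14.8 dB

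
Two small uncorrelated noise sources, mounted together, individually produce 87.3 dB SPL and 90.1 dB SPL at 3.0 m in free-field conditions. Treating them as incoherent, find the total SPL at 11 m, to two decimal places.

80.65 dB SPL

Combined at 3.0 m: 10·log₁₀(10^(87.3/10)+10^(90.1/10)) = 91.932 dB SPL.
Then apply −20·log₁₀(11/3.0) = -11.285 dB → 80.65 dB SPL.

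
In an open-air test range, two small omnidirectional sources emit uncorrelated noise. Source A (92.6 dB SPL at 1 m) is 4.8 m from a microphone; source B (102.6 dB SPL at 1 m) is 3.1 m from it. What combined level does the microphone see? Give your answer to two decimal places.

92.95 dB SPL

At the listener: L_A = 92.6 − 20·log₁₀(4.8) = 78.975 dB; L_B = 102.6 − 20·log₁₀(3.1) = 92.773 dB.
Combined: 10·log₁₀(10^(78.975/10)+10^(92.773/10)) = 92.95 dB SPL.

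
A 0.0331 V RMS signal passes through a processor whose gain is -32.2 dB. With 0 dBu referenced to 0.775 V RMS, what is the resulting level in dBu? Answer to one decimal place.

-59.6 dBu

Input level: 20·log₁₀(0.0331/0.775) = -27.39 dBu.
Output: -27.39 − 32.2 = -59.6 dBu.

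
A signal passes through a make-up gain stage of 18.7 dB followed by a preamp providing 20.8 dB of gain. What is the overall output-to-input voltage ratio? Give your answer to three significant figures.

Net gain = 18.7 + 20.8 = 39.5 dB.
Voltage ratio = 10^(39.5/20) = 94.4.

94.4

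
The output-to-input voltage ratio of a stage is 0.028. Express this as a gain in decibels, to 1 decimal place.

For a voltage ratio, dB = 20·log₁₀(V₂/V₁).
20·log₁₀(0.028) = -31.1 dB.

-31.1 dB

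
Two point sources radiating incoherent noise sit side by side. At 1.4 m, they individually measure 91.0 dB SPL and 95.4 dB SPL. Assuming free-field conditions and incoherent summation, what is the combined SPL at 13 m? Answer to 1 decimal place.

77.4 dB SPL

Combined at 1.4 m: 10·log₁₀(10^(91.0/10)+10^(95.4/10)) = 96.75 dB SPL.
Then apply −20·log₁₀(13/1.4) = -19.36 dB → 77.4 dB SPL.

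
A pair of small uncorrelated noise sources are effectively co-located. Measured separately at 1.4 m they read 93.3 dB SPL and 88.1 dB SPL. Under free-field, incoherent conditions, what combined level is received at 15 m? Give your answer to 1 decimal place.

73.8 dB SPL

Combined at 1.4 m: 10·log₁₀(10^(93.3/10)+10^(88.1/10)) = 94.45 dB SPL.
Then apply −20·log₁₀(15/1.4) = -20.60 dB → 73.8 dB SPL.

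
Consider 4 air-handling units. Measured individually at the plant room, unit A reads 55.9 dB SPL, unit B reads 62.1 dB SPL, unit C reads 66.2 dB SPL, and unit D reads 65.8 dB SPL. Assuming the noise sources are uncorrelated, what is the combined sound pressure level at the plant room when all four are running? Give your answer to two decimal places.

69.99 dB SPL

Incoherent sources sum as intensities:
L_total = 10·log₁₀(10^(55.9/10) + 10^(62.1/10) + 10^(66.2/10) + 10^(65.8/10)) = 10·log₁₀(9981000) = 69.99 dB SPL.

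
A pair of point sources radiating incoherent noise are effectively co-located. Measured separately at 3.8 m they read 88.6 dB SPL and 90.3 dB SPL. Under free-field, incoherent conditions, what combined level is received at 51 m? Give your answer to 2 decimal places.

Combined at 3.8 m: 10·log₁₀(10^(88.6/10)+10^(90.3/10)) = 92.543 dB SPL.
Then apply −20·log₁₀(51/3.8) = -22.556 dB → 69.99 dB SPL.

69.99 dB SPL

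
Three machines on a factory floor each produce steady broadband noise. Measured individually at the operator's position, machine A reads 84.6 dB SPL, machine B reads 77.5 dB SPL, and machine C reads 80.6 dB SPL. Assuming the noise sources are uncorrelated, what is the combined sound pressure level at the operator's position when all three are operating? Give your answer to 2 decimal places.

86.62 dB SPL

Uncorrelated sources add in intensity (power), not in dB.
L_total = 10·log₁₀(10^(84.6/10) + 10^(77.5/10) + 10^(80.6/10)) = 10·log₁₀(459500000) = 86.62 dB SPL.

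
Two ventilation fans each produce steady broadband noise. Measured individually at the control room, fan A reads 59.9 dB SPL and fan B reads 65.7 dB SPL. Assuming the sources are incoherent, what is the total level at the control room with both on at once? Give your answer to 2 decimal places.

Incoherent sources sum as intensities:
L_total = 10·log₁₀(10^(59.9/10) + 10^(65.7/10)) = 10·log₁₀(4693000) = 66.71 dB SPL.

66.71 dB SPL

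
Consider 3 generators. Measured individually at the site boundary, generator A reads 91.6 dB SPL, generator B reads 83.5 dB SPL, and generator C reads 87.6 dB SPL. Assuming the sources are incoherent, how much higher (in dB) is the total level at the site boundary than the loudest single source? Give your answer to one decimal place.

Add the sources as powers (linear), then convert back to dB:
L_total = 10·log₁₀(10^(91.6/10) + 10^(83.5/10) + 10^(87.6/10)) = 93.51 dB SPL.
Excess over the loudest (91.6 dB): 93.51 − 91.6 = 1.9 dB.

1.9 dB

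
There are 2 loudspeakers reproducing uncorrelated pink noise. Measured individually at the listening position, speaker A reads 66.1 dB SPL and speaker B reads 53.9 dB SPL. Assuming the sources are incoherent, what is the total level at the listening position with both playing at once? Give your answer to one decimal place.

Add the sources as powers (linear), then convert back to dB:
L_total = 10·log₁₀(10^(66.1/10) + 10^(53.9/10)) = 10·log₁₀(4319000) = 66.4 dB SPL.

66.4 dB SPL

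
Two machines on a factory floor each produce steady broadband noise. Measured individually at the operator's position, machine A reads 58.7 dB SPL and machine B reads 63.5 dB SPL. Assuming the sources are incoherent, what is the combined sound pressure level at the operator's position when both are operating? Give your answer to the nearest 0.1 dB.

64.7 dB SPL

Uncorrelated sources add in intensity (power), not in dB.
L_total = 10·log₁₀(10^(58.7/10) + 10^(63.5/10)) = 10·log₁₀(2980000) = 64.7 dB SPL.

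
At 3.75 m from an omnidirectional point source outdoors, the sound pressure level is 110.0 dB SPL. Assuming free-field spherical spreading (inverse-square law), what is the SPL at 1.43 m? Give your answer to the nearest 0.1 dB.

118.4 dB SPL

Inverse-square spreading gives ΔL = −20·log₁₀(d₂/d₁).
ΔL = −20·log₁₀(1.43/3.75) = 8.37 dB, so L₂ = 110.0 + (8.37) = 118.4 dB SPL.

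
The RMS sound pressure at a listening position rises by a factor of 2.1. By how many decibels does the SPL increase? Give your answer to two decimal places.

6.44 dB

Sound pressure is an amplitude quantity: ΔL = 20·log₁₀(p₂/p₁).
20·log₁₀(2.1) = 6.44 dB.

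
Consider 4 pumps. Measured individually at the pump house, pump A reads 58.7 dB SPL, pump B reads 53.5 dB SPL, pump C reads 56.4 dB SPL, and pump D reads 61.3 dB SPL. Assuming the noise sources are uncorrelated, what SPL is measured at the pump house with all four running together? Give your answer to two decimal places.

64.39 dB SPL

Add the sources as powers (linear), then convert back to dB:
L_total = 10·log₁₀(10^(58.7/10) + 10^(53.5/10) + 10^(56.4/10) + 10^(61.3/10)) = 10·log₁₀(2751000) = 64.39 dB SPL.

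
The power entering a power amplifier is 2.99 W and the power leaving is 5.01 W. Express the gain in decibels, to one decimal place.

Power ratio → dB uses the 10·log₁₀ form:
10·log₁₀(5.01/2.99) = 10·log₁₀(1.676) = 2.2 dB.

2.2 dB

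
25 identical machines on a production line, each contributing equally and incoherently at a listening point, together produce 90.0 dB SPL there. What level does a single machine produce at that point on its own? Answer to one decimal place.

76.0 dB SPL

25 equal incoherent sources add 10·log₁₀(25) = 13.98 dB over one source.
L_one = 90.0 − 13.98 = 76.0 dB SPL.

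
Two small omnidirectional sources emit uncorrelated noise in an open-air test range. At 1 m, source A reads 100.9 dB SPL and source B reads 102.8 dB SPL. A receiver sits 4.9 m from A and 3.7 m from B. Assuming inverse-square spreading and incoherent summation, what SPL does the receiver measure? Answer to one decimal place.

92.8 dB SPL

At the listener: L_A = 100.9 − 20·log₁₀(4.9) = 87.10 dB; L_B = 102.8 − 20·log₁₀(3.7) = 91.44 dB.
Combined: 10·log₁₀(10^(87.10/10)+10^(91.44/10)) = 92.8 dB SPL.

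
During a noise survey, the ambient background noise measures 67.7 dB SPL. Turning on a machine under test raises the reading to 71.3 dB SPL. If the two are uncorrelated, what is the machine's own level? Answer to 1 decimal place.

68.8 dB SPL

Background correction is a power subtraction:
L_src = 10·log₁₀(10^(71.3/10) − 10^(67.7/10)) = 10·log₁₀(7601000) = 68.8 dB SPL.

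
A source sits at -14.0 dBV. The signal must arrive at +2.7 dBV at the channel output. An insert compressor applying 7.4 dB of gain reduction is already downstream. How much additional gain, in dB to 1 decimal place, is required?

24.1 dB

The required make-up gain is the shortfall in the dB sum.
G = +2.7 − (-14.0) + 7.4 = 24.1 dB.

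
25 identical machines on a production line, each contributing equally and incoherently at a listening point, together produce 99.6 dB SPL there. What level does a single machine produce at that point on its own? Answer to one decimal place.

25 equal incoherent sources add 10·log₁₀(25) = 13.98 dB over one source.
L_one = 99.6 − 13.98 = 85.6 dB SPL.

85.6 dB SPL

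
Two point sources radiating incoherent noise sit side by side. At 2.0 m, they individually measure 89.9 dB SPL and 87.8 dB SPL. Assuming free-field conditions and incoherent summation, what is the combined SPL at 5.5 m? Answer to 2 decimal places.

83.20 dB SPL

Combined at 2.0 m: 10·log₁₀(10^(89.9/10)+10^(87.8/10)) = 91.986 dB SPL.
Then apply −20·log₁₀(5.5/2.0) = -8.787 dB → 83.20 dB SPL.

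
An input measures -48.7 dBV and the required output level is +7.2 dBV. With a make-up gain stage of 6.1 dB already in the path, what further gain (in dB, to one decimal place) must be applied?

The required make-up gain is the shortfall in the dB sum.
G = +7.2 − (-48.7) − 6.1 = 49.8 dB.

49.8 dB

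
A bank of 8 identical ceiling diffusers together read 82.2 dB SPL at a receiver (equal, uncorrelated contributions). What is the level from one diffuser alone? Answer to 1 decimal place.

8 equal incoherent sources add 10·log₁₀(8) = 9.03 dB over one source.
L_one = 82.2 − 9.03 = 73.2 dB SPL.

73.2 dB SPL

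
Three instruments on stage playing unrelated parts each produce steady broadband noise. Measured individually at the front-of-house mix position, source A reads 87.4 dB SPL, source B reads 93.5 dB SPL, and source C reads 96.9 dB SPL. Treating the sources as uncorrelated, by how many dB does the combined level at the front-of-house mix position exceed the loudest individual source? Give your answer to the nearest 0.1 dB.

2.0 dB

Incoherent sources sum as intensities:
L_total = 10·log₁₀(10^(87.4/10) + 10^(93.5/10) + 10^(96.9/10)) = 98.86 dB SPL.
Excess over the loudest (96.9 dB): 98.86 − 96.9 = 2.0 dB.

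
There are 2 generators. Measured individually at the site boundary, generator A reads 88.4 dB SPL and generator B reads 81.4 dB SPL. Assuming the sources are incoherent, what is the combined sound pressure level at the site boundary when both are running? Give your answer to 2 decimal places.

89.19 dB SPL

Incoherent sources sum as intensities:
L_total = 10·log₁₀(10^(88.4/10) + 10^(81.4/10)) = 10·log₁₀(829900000) = 89.19 dB SPL.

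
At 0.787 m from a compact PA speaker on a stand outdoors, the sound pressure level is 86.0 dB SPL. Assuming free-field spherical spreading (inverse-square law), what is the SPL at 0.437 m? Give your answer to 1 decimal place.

Free-field point source: level drops by 20·log₁₀ of the distance ratio.
ΔL = −20·log₁₀(0.437/0.787) = 5.11 dB, so L₂ = 86.0 + (5.11) = 91.1 dB SPL.

91.1 dB SPL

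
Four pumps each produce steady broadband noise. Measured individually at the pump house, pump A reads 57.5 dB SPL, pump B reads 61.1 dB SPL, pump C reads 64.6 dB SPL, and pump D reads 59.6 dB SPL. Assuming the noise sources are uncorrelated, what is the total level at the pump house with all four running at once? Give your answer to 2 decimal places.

Add the sources as powers (linear), then convert back to dB:
L_total = 10·log₁₀(10^(57.5/10) + 10^(61.1/10) + 10^(64.6/10) + 10^(59.6/10)) = 10·log₁₀(5647000) = 67.52 dB SPL.

67.52 dB SPL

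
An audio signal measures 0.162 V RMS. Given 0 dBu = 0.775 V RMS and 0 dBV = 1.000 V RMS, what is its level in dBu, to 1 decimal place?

-13.6 dBu

dBu = 20·log₁₀(V / 0.775 V).
20·log₁₀(0.162/0.775) = -13.6 dBu.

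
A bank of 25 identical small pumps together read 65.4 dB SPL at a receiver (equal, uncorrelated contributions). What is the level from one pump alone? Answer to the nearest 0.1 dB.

25 equal incoherent sources add 10·log₁₀(25) = 13.98 dB over one source.
L_one = 65.4 − 13.98 = 51.4 dB SPL.

51.4 dB SPL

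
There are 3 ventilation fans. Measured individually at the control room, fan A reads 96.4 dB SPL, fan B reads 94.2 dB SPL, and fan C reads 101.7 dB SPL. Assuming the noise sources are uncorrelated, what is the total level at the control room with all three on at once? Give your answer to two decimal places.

103.38 dB SPL

Add the sources as powers (linear), then convert back to dB:
L_total = 10·log₁₀(10^(96.4/10) + 10^(94.2/10) + 10^(101.7/10)) = 10·log₁₀(21787000000) = 103.38 dB SPL.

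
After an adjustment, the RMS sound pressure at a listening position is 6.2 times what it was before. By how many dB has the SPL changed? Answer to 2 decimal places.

15.85 dB

SPL change from a pressure ratio uses the 20·log₁₀ form:
20·log₁₀(6.2) = 15.85 dB.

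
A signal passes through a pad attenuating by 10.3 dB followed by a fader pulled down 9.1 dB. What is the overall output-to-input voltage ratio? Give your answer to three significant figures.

0.107

Net gain = (−10.3) + (−9.1) = -19.4 dB.
Voltage ratio = 10^(-19.4/20) = 0.107.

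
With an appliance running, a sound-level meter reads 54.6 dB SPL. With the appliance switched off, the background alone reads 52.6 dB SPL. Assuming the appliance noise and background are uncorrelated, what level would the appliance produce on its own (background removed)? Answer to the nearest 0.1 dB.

Background correction is a power subtraction:
L_src = 10·log₁₀(10^(54.6/10) − 10^(52.6/10)) = 10·log₁₀(106400) = 50.3 dB SPL.

50.3 dB SPL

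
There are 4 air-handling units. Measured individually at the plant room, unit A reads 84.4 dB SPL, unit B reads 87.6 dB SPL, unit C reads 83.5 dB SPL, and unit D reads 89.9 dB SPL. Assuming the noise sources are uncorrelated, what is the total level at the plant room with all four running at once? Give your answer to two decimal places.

93.12 dB SPL

Add the sources as powers (linear), then convert back to dB:
L_total = 10·log₁₀(10^(84.4/10) + 10^(87.6/10) + 10^(83.5/10) + 10^(89.9/10)) = 10·log₁₀(2052000000) = 93.12 dB SPL.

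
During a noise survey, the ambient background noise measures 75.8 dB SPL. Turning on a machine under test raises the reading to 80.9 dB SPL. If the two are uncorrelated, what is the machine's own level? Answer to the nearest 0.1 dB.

79.3 dB SPL

Remove the background by subtracting linear intensities:
L_src = 10·log₁₀(10^(80.9/10) − 10^(75.8/10)) = 10·log₁₀(85010000) = 79.3 dB SPL.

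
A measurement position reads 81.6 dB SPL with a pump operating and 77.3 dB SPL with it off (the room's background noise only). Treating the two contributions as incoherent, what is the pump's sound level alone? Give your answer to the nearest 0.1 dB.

79.6 dB SPL

Background correction is a power subtraction:
L_src = 10·log₁₀(10^(81.6/10) − 10^(77.3/10)) = 10·log₁₀(90840000) = 79.6 dB SPL.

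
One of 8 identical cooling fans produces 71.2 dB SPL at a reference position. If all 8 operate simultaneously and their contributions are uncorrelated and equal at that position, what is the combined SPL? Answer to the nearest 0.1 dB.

8 equal incoherent sources raise the level by 10·log₁₀(8) = 9.03 dB.
L_total = 71.2 + 9.03 = 80.2 dB SPL.

80.2 dB SPL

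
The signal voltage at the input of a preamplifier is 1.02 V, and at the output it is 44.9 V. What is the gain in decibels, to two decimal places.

Voltage is an amplitude quantity, so gain = 20·log₁₀(V_out/V_in).
20·log₁₀(44.9/1.02) = 20·log₁₀(44.02) = 32.87 dB.

32.87 dB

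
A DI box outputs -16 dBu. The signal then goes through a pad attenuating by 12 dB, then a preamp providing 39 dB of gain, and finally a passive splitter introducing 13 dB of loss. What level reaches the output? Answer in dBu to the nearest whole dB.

-2 dBu

Gain stages sum in dB:
-16 − 12 + 39 − 13 = -2 dBu.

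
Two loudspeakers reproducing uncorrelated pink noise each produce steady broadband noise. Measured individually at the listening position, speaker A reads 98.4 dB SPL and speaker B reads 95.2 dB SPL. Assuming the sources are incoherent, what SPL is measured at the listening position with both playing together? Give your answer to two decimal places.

100.10 dB SPL

Add the sources as powers (linear), then convert back to dB:
L_total = 10·log₁₀(10^(98.4/10) + 10^(95.2/10)) = 10·log₁₀(10230000000) = 100.10 dB SPL.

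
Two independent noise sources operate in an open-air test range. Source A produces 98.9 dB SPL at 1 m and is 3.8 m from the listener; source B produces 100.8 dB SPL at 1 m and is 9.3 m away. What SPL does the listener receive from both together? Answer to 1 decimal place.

At the listener: L_A = 98.9 − 20·log₁₀(3.8) = 87.30 dB; L_B = 100.8 − 20·log₁₀(9.3) = 81.43 dB.
Combined: 10·log₁₀(10^(87.30/10)+10^(81.43/10)) = 88.3 dB SPL.

88.3 dB SPL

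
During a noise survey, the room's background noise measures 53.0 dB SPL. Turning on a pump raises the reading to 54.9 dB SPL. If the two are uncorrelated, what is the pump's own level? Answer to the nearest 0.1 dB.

50.4 dB SPL

Remove the background by subtracting linear intensities:
L_src = 10·log₁₀(10^(54.9/10) − 10^(53.0/10)) = 10·log₁₀(109500) = 50.4 dB SPL.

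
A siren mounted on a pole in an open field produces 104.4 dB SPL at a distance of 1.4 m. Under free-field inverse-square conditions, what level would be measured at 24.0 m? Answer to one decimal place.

Free-field point source: level drops by 20·log₁₀ of the distance ratio.
ΔL = −20·log₁₀(24.0/1.4) = -24.68 dB, so L₂ = 104.4 + (-24.68) = 79.7 dB SPL.

79.7 dB SPL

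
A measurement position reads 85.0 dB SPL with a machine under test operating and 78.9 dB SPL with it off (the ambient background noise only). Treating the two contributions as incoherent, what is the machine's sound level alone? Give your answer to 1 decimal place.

Remove the background by subtracting linear intensities:
L_src = 10·log₁₀(10^(85.0/10) − 10^(78.9/10)) = 10·log₁₀(238600000) = 83.8 dB SPL.

83.8 dB SPL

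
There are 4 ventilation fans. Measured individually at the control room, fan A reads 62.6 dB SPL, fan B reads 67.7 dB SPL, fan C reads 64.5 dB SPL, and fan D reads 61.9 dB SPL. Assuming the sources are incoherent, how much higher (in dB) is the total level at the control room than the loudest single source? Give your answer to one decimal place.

Add the sources as powers (linear), then convert back to dB:
L_total = 10·log₁₀(10^(62.6/10) + 10^(67.7/10) + 10^(64.5/10) + 10^(61.9/10)) = 70.82 dB SPL.
Excess over the loudest (67.7 dB): 70.82 − 67.7 = 3.1 dB.

3.1 dB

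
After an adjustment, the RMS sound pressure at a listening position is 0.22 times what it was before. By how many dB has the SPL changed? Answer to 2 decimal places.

SPL change from a pressure ratio uses the 20·log₁₀ form:
20·log₁₀(0.22) = -13.15 dB.

-13.15 dB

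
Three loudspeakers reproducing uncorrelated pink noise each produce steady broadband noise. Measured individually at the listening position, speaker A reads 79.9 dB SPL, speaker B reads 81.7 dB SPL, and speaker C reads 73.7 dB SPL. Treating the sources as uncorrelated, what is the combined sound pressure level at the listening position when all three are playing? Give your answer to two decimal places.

84.30 dB SPL

Incoherent sources sum as intensities:
L_total = 10·log₁₀(10^(79.9/10) + 10^(81.7/10) + 10^(73.7/10)) = 10·log₁₀(269100000) = 84.30 dB SPL.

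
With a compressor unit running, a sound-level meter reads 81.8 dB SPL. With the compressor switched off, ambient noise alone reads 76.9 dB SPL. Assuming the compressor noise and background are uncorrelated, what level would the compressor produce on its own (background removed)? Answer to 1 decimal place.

Background correction is a power subtraction:
L_src = 10·log₁₀(10^(81.8/10) − 10^(76.9/10)) = 10·log₁₀(102400000) = 80.1 dB SPL.

80.1 dB SPL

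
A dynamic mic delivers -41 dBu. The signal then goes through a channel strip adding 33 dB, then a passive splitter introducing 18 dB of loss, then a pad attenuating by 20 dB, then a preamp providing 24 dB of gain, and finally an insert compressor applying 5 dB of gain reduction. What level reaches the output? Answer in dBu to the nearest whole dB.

-27 dBu

In dB, series stages simply add:
-41 + 33 − 18 − 20 + 24 − 5 = -27 dBu.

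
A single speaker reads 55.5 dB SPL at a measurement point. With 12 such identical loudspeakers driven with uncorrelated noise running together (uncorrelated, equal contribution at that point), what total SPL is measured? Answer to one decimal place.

12 equal incoherent sources raise the level by 10·log₁₀(12) = 10.79 dB.
L_total = 55.5 + 10.79 = 66.3 dB SPL.

66.3 dB SPL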